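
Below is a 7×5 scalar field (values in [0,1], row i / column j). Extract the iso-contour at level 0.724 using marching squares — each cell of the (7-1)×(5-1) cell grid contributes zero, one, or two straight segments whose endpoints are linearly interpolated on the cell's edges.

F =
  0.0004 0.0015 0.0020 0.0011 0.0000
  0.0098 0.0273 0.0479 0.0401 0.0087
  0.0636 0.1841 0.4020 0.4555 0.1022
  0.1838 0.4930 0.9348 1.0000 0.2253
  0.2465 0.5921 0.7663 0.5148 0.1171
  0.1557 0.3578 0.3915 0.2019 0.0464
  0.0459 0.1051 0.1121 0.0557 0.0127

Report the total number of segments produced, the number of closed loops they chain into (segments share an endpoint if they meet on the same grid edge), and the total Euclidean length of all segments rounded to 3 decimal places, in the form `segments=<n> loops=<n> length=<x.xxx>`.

segments=8 loops=1 length=5.351

cell (2,1): code 0100 → (2.604,2.000)–(3.000,1.523)
cell (2,2): code 1100 → (2.493,3.000)–(2.604,2.000)
cell (2,3): code 1000 → (3.000,3.356)–(2.493,3.000)
cell (3,1): code 0110 → (3.000,1.523)–(4.000,1.757)
cell (3,2): code 1011 → (4.000,2.168)–(3.569,3.000)
cell (3,3): code 0001 → (3.569,3.000)–(3.000,3.356)
cell (4,1): code 0010 → (4.000,1.757)–(4.113,2.000)
cell (4,2): code 0001 → (4.113,2.000)–(4.000,2.168)
total: 8 segments, chained into 1 closed loop(s), length Σ = 5.351081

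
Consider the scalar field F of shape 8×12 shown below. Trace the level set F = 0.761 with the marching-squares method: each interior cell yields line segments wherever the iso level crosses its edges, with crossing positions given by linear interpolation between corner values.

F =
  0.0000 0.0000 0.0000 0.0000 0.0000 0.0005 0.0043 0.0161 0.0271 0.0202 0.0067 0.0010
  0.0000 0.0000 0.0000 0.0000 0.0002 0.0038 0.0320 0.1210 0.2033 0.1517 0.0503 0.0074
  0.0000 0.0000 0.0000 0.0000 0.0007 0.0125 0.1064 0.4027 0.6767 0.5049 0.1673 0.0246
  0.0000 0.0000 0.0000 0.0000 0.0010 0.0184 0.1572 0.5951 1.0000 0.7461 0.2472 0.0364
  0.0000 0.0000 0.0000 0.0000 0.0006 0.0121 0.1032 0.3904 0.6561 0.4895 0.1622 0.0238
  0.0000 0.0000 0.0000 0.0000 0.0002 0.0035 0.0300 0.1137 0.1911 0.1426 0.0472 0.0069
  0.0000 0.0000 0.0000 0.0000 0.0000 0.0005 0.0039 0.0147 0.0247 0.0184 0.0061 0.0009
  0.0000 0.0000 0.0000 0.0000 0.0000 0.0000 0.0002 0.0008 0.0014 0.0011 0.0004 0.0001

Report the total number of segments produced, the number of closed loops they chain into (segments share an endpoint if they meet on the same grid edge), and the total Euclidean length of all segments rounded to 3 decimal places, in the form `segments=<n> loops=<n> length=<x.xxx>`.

segments=4 loops=1 length=4.225

cell (2,7): code 0100 → (2.261,8.000)–(3.000,7.410)
cell (2,8): code 1000 → (3.000,8.941)–(2.261,8.000)
cell (3,7): code 0010 → (3.000,7.410)–(3.695,8.000)
cell (3,8): code 0001 → (3.695,8.000)–(3.000,8.941)
total: 4 segments, chained into 1 closed loop(s), length Σ = 4.224775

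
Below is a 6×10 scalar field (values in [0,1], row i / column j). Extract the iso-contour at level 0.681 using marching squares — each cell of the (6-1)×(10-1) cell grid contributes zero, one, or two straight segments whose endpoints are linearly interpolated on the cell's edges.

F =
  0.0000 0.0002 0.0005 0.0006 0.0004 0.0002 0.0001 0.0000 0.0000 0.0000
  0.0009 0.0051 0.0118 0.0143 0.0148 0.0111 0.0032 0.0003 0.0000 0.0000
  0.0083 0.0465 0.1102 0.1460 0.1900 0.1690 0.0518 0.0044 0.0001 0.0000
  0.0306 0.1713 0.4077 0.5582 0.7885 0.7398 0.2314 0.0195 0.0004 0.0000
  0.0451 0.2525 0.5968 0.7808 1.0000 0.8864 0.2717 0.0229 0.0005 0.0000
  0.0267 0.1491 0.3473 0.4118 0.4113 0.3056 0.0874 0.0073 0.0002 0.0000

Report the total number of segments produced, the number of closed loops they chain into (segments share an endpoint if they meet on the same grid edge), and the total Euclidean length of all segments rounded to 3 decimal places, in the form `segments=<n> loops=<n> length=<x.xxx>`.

segments=10 loops=1 length=7.299

cell (2,3): code 0100 → (2.820,4.000)–(3.000,3.533)
cell (2,4): code 1100 → (2.897,5.000)–(2.820,4.000)
cell (2,5): code 1000 → (3.000,5.116)–(2.897,5.000)
cell (3,2): code 0100 → (3.552,3.000)–(4.000,2.458)
cell (3,3): code 1110 → (3.000,3.533)–(3.552,3.000)
cell (3,5): code 1001 → (4.000,5.334)–(3.000,5.116)
cell (4,2): code 0010 → (4.000,2.458)–(4.270,3.000)
cell (4,3): code 0011 → (4.270,3.000)–(4.542,4.000)
cell (4,4): code 0011 → (4.542,4.000)–(4.354,5.000)
cell (4,5): code 0001 → (4.354,5.000)–(4.000,5.334)
total: 10 segments, chained into 1 closed loop(s), length Σ = 7.298849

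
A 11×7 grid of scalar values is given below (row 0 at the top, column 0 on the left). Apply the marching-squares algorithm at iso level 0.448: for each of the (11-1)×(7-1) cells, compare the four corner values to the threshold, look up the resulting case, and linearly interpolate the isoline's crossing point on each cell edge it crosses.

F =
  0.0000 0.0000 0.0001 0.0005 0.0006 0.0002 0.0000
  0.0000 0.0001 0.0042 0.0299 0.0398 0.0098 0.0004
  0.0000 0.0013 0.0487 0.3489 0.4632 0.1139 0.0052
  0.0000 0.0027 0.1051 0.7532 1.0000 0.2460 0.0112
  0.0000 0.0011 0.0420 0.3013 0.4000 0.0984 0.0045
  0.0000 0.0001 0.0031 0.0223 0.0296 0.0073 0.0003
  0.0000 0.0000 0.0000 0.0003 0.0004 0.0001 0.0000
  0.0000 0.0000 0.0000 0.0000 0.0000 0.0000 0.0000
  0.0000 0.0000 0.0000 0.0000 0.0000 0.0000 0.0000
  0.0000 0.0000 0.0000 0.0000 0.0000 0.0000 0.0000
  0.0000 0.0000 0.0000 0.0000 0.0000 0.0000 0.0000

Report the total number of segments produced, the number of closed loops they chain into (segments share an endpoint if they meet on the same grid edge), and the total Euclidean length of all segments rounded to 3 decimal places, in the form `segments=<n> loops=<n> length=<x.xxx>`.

segments=8 loops=1 length=6.228

cell (1,3): code 0100 → (1.964,4.000)–(2.000,3.867)
cell (1,4): code 1000 → (2.000,4.044)–(1.964,4.000)
cell (2,2): code 0100 → (2.245,3.000)–(3.000,2.529)
cell (2,3): code 1110 → (2.000,3.867)–(2.245,3.000)
cell (2,4): code 1001 → (3.000,4.732)–(2.000,4.044)
cell (3,2): code 0010 → (3.000,2.529)–(3.675,3.000)
cell (3,3): code 0011 → (3.675,3.000)–(3.920,4.000)
cell (3,4): code 0001 → (3.920,4.000)–(3.000,4.732)
total: 8 segments, chained into 1 closed loop(s), length Σ = 6.227590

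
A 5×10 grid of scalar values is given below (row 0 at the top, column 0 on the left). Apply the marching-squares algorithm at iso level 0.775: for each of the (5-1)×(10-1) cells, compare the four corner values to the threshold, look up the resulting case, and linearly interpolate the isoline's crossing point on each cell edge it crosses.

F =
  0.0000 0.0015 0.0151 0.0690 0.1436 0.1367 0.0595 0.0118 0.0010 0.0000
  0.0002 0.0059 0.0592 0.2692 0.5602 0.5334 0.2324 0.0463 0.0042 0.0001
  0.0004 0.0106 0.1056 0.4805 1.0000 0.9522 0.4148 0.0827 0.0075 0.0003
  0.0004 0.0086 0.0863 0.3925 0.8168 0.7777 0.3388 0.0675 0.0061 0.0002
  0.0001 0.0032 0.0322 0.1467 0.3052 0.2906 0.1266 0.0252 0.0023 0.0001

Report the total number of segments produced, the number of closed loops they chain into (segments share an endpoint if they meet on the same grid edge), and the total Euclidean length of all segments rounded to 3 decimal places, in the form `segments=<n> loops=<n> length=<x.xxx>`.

cell (1,3): code 0100 → (1.488,4.000)–(2.000,3.567)
cell (1,4): code 1100 → (1.577,5.000)–(1.488,4.000)
cell (1,5): code 1000 → (2.000,5.330)–(1.577,5.000)
cell (2,3): code 0110 → (2.000,3.567)–(3.000,3.901)
cell (2,5): code 1001 → (3.000,5.006)–(2.000,5.330)
cell (3,3): code 0010 → (3.000,3.901)–(3.082,4.000)
cell (3,4): code 0011 → (3.082,4.000)–(3.006,5.000)
cell (3,5): code 0001 → (3.006,5.000)–(3.000,5.006)
total: 8 segments, chained into 1 closed loop(s), length Σ = 5.455346

segments=8 loops=1 length=5.455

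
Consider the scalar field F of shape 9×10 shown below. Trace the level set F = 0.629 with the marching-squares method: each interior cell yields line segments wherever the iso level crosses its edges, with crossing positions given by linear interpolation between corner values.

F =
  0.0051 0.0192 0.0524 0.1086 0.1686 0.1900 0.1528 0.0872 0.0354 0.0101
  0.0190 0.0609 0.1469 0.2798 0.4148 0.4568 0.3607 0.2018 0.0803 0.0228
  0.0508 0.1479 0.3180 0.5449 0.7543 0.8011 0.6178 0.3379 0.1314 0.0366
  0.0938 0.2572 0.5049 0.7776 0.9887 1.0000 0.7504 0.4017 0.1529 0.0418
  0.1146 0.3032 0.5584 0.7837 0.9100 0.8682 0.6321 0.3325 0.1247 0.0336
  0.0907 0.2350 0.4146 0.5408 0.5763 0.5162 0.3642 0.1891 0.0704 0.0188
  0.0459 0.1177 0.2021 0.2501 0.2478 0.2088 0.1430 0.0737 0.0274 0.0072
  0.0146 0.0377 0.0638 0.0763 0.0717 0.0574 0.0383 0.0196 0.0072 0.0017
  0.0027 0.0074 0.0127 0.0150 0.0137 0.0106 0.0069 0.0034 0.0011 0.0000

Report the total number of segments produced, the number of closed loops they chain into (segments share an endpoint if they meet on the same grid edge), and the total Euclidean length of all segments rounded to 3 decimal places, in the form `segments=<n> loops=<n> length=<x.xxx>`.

cell (1,3): code 0100 → (1.631,4.000)–(2.000,3.402)
cell (1,4): code 1100 → (1.500,5.000)–(1.631,4.000)
cell (1,5): code 1000 → (2.000,5.939)–(1.500,5.000)
cell (2,2): code 0100 → (2.361,3.000)–(3.000,2.455)
cell (2,3): code 1110 → (2.000,3.402)–(2.361,3.000)
cell (2,5): code 1101 → (2.084,6.000)–(2.000,5.939)
cell (2,6): code 1000 → (3.000,6.348)–(2.084,6.000)
cell (3,2): code 0110 → (3.000,2.455)–(4.000,2.313)
cell (3,6): code 1001 → (4.000,6.010)–(3.000,6.348)
cell (4,2): code 0010 → (4.000,2.313)–(4.637,3.000)
cell (4,3): code 0011 → (4.637,3.000)–(4.842,4.000)
cell (4,4): code 0011 → (4.842,4.000)–(4.680,5.000)
cell (4,5): code 0011 → (4.680,5.000)–(4.012,6.000)
cell (4,6): code 0001 → (4.012,6.000)–(4.000,6.010)
total: 14 segments, chained into 1 closed loop(s), length Σ = 11.492847

segments=14 loops=1 length=11.493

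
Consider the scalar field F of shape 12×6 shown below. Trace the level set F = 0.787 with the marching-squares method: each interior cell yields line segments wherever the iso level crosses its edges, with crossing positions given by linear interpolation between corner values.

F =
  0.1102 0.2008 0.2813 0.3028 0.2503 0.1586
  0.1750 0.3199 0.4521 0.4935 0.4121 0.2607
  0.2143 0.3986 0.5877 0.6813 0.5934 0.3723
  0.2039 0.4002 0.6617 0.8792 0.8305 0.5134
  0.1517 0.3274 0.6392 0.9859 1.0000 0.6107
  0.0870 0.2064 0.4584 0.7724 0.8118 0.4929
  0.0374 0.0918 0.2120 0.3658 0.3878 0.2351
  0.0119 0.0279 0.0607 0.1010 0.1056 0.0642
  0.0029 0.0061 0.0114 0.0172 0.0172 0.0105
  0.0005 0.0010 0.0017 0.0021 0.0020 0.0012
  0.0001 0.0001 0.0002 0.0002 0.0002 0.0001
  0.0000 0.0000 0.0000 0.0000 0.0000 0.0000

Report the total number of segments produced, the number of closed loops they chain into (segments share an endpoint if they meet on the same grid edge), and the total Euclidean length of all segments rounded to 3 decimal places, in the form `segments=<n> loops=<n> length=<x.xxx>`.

segments=10 loops=1 length=7.295

cell (2,2): code 0100 → (2.534,3.000)–(3.000,2.576)
cell (2,3): code 1100 → (2.817,4.000)–(2.534,3.000)
cell (2,4): code 1000 → (3.000,4.137)–(2.817,4.000)
cell (3,2): code 0110 → (3.000,2.576)–(4.000,2.426)
cell (3,4): code 1001 → (4.000,4.547)–(3.000,4.137)
cell (4,2): code 0010 → (4.000,2.426)–(4.932,3.000)
cell (4,3): code 0111 → (4.932,3.000)–(5.000,3.371)
cell (4,4): code 1001 → (5.000,4.078)–(4.000,4.547)
cell (5,3): code 0010 → (5.000,3.371)–(5.058,4.000)
cell (5,4): code 0001 → (5.058,4.000)–(5.000,4.078)
total: 10 segments, chained into 1 closed loop(s), length Σ = 7.295051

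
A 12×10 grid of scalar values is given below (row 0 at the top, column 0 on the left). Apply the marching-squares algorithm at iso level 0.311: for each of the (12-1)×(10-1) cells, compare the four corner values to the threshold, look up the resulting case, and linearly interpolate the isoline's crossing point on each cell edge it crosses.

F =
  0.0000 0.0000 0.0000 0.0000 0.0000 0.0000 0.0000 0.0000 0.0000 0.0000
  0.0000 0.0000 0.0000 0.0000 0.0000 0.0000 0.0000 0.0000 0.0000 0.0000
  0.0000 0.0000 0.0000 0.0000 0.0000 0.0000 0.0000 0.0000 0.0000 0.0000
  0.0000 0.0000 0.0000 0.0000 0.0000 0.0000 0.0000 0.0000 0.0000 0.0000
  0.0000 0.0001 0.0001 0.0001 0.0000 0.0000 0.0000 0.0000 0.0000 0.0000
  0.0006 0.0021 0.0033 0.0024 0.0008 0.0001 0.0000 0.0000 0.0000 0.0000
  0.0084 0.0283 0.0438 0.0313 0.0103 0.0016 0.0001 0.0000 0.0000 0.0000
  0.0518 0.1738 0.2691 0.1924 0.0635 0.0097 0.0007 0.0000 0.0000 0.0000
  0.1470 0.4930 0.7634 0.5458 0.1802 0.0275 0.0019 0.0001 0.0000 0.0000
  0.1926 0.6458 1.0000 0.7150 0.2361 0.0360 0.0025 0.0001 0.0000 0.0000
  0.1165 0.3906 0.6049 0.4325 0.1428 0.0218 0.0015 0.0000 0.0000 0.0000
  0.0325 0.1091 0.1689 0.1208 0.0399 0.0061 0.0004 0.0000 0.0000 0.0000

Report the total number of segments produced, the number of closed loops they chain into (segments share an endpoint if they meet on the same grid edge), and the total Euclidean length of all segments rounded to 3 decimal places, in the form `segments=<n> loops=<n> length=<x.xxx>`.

cell (7,0): code 0100 → (7.430,1.000)–(8.000,0.474)
cell (7,1): code 1100 → (7.085,2.000)–(7.430,1.000)
cell (7,2): code 1100 → (7.336,3.000)–(7.085,2.000)
cell (7,3): code 1000 → (8.000,3.642)–(7.336,3.000)
cell (8,0): code 0110 → (8.000,0.474)–(9.000,0.261)
cell (8,3): code 1001 → (9.000,3.844)–(8.000,3.642)
cell (9,0): code 0110 → (9.000,0.261)–(10.000,0.710)
cell (9,3): code 1001 → (10.000,3.419)–(9.000,3.844)
cell (10,0): code 0010 → (10.000,0.710)–(10.283,1.000)
cell (10,1): code 0011 → (10.283,1.000)–(10.674,2.000)
cell (10,2): code 0011 → (10.674,2.000)–(10.390,3.000)
cell (10,3): code 0001 → (10.390,3.000)–(10.000,3.419)
total: 12 segments, chained into 1 closed loop(s), length Σ = 11.104625

segments=12 loops=1 length=11.105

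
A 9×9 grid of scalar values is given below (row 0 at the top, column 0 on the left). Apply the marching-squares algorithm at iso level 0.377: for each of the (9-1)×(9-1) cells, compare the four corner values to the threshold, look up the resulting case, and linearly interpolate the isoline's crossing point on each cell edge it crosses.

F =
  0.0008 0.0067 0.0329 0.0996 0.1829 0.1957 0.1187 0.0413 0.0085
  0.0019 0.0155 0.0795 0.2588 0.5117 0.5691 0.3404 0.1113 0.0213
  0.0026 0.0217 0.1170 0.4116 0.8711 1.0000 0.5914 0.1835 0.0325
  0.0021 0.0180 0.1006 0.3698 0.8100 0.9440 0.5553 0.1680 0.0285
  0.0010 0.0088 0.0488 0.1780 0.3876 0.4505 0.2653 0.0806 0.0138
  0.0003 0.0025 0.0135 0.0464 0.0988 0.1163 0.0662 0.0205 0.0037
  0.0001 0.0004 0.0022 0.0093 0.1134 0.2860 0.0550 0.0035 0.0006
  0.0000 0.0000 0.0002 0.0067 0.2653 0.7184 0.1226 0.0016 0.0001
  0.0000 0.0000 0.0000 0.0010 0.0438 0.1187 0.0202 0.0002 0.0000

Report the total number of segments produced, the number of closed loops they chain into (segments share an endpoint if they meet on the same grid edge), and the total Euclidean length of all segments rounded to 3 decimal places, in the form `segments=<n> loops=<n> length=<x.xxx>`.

cell (0,3): code 0100 → (0.590,4.000)–(1.000,3.467)
cell (0,4): code 1100 → (0.486,5.000)–(0.590,4.000)
cell (0,5): code 1000 → (1.000,5.840)–(0.486,5.000)
cell (1,2): code 0100 → (1.774,3.000)–(2.000,2.883)
cell (1,3): code 1110 → (1.000,3.467)–(1.774,3.000)
cell (1,5): code 1101 → (1.146,6.000)–(1.000,5.840)
cell (1,6): code 1000 → (2.000,6.526)–(1.146,6.000)
cell (2,2): code 0010 → (2.000,2.883)–(2.828,3.000)
cell (2,3): code 0111 → (2.828,3.000)–(3.000,3.016)
cell (2,6): code 1001 → (3.000,6.460)–(2.000,6.526)
cell (3,3): code 0110 → (3.000,3.016)–(4.000,3.949)
cell (3,5): code 1011 → (4.000,5.397)–(3.615,6.000)
cell (3,6): code 0001 → (3.615,6.000)–(3.000,6.460)
cell (4,3): code 0010 → (4.000,3.949)–(4.037,4.000)
cell (4,4): code 0011 → (4.037,4.000)–(4.220,5.000)
cell (4,5): code 0001 → (4.220,5.000)–(4.000,5.397)
cell (6,4): code 0100 → (6.210,5.000)–(7.000,4.247)
cell (6,5): code 1000 → (7.000,5.573)–(6.210,5.000)
cell (7,4): code 0010 → (7.000,4.247)–(7.569,5.000)
cell (7,5): code 0001 → (7.569,5.000)–(7.000,5.573)
total: 20 segments, chained into 2 closed loop(s), length Σ = 15.255256

segments=20 loops=2 length=15.255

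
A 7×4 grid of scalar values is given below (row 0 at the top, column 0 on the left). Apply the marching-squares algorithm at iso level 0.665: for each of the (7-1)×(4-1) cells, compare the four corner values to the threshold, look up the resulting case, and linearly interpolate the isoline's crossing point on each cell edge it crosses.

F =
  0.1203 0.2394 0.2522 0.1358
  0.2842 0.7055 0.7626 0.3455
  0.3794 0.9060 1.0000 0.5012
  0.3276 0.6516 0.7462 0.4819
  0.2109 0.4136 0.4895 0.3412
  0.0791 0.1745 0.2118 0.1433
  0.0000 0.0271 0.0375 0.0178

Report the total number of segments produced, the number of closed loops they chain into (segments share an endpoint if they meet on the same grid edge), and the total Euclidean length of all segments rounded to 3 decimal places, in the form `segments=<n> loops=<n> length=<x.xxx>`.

segments=10 loops=1 length=7.215

cell (0,0): code 0100 → (0.913,1.000)–(1.000,0.904)
cell (0,1): code 1100 → (0.809,2.000)–(0.913,1.000)
cell (0,2): code 1000 → (1.000,2.234)–(0.809,2.000)
cell (1,0): code 0110 → (1.000,0.904)–(2.000,0.542)
cell (1,2): code 1001 → (2.000,2.672)–(1.000,2.234)
cell (2,0): code 0010 → (2.000,0.542)–(2.947,1.000)
cell (2,1): code 0111 → (2.947,1.000)–(3.000,1.142)
cell (2,2): code 1001 → (3.000,2.307)–(2.000,2.672)
cell (3,1): code 0010 → (3.000,1.142)–(3.316,2.000)
cell (3,2): code 0001 → (3.316,2.000)–(3.000,2.307)
total: 10 segments, chained into 1 closed loop(s), length Σ = 7.215378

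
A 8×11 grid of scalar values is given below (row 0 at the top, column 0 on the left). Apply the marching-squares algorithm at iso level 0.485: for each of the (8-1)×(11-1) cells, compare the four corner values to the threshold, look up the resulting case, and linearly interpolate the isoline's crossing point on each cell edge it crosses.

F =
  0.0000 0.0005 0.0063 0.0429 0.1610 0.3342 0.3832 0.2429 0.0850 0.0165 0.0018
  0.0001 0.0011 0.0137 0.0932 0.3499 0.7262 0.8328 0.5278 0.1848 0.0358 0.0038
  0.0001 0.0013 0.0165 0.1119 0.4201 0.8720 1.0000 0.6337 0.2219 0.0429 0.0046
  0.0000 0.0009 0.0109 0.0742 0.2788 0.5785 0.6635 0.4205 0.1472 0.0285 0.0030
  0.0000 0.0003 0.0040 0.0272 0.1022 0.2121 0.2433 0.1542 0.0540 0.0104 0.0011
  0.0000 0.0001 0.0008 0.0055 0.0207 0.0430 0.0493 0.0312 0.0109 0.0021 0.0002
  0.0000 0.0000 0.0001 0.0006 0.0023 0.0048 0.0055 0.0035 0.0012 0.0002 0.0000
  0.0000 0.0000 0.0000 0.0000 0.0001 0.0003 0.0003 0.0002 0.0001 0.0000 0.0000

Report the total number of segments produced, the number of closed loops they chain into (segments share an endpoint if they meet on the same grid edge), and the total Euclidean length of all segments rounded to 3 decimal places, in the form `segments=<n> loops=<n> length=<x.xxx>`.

segments=12 loops=1 length=9.917

cell (0,4): code 0100 → (0.385,5.000)–(1.000,4.359)
cell (0,5): code 1100 → (0.226,6.000)–(0.385,5.000)
cell (0,6): code 1100 → (0.850,7.000)–(0.226,6.000)
cell (0,7): code 1000 → (1.000,7.125)–(0.850,7.000)
cell (1,4): code 0110 → (1.000,4.359)–(2.000,4.144)
cell (1,7): code 1001 → (2.000,7.361)–(1.000,7.125)
cell (2,4): code 0110 → (2.000,4.144)–(3.000,4.688)
cell (2,6): code 1011 → (3.000,6.735)–(2.697,7.000)
cell (2,7): code 0001 → (2.697,7.000)–(2.000,7.361)
cell (3,4): code 0010 → (3.000,4.688)–(3.255,5.000)
cell (3,5): code 0011 → (3.255,5.000)–(3.425,6.000)
cell (3,6): code 0001 → (3.425,6.000)–(3.000,6.735)
total: 12 segments, chained into 1 closed loop(s), length Σ = 9.917445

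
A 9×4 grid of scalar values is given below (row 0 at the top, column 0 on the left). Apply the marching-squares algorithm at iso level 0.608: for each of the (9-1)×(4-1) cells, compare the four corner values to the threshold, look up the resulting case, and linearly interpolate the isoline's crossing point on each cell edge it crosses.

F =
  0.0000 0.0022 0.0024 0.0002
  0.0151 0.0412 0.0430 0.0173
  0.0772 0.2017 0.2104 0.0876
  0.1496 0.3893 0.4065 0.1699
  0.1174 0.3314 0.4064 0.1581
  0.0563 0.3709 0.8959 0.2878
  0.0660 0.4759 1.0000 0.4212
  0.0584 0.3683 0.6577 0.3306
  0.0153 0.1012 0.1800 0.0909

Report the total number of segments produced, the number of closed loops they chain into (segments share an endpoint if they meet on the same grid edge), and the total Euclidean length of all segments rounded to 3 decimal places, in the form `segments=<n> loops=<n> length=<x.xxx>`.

segments=8 loops=1 length=6.268

cell (4,1): code 0100 → (4.412,2.000)–(5.000,1.452)
cell (4,2): code 1000 → (5.000,2.473)–(4.412,2.000)
cell (5,1): code 0110 → (5.000,1.452)–(6.000,1.252)
cell (5,2): code 1001 → (6.000,2.677)–(5.000,2.473)
cell (6,1): code 0110 → (6.000,1.252)–(7.000,1.828)
cell (6,2): code 1001 → (7.000,2.152)–(6.000,2.677)
cell (7,1): code 0010 → (7.000,1.828)–(7.104,2.000)
cell (7,2): code 0001 → (7.104,2.000)–(7.000,2.152)
total: 8 segments, chained into 1 closed loop(s), length Σ = 6.268108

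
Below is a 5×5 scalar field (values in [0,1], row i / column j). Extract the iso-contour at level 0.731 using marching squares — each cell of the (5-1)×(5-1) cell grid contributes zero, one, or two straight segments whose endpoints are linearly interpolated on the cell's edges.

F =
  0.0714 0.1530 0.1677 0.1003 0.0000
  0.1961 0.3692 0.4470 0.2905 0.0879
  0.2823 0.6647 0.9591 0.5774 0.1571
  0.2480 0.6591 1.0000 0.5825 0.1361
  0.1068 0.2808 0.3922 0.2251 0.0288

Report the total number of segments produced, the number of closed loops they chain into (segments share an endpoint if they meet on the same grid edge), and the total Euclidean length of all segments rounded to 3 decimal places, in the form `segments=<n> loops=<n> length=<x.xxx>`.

segments=6 loops=1 length=5.327

cell (1,1): code 0100 → (1.555,2.000)–(2.000,1.225)
cell (1,2): code 1000 → (2.000,2.598)–(1.555,2.000)
cell (2,1): code 0110 → (2.000,1.225)–(3.000,1.211)
cell (2,2): code 1001 → (3.000,2.644)–(2.000,2.598)
cell (3,1): code 0010 → (3.000,1.211)–(3.443,2.000)
cell (3,2): code 0001 → (3.443,2.000)–(3.000,2.644)
total: 6 segments, chained into 1 closed loop(s), length Σ = 5.326629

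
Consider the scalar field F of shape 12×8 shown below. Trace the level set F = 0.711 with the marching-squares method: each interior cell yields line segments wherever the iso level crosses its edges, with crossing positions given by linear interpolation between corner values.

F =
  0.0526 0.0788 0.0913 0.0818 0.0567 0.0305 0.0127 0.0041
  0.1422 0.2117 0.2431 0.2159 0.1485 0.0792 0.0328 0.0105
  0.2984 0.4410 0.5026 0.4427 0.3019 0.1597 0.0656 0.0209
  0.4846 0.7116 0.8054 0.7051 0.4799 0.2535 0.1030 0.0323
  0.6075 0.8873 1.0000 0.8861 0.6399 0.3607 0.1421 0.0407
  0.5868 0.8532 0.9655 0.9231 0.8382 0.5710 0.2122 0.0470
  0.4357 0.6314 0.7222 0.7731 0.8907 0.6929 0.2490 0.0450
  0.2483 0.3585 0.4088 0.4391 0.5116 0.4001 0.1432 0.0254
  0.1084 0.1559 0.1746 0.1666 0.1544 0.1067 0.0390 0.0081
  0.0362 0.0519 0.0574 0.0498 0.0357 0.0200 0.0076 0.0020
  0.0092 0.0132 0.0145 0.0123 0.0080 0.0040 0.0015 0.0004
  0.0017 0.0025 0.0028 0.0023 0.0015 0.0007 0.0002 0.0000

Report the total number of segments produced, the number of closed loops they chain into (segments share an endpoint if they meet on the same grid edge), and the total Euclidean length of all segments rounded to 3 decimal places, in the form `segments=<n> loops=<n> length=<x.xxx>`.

segments=16 loops=1 length=12.830

cell (2,0): code 0100 → (2.998,1.000)–(3.000,0.997)
cell (2,1): code 1100 → (2.688,2.000)–(2.998,1.000)
cell (2,2): code 1000 → (3.000,2.941)–(2.688,2.000)
cell (3,0): code 0110 → (3.000,0.997)–(4.000,0.370)
cell (3,2): code 1101 → (3.033,3.000)–(3.000,2.941)
cell (3,3): code 1000 → (4.000,3.711)–(3.033,3.000)
cell (4,0): code 0110 → (4.000,0.370)–(5.000,0.466)
cell (4,3): code 1101 → (4.359,4.000)–(4.000,3.711)
cell (4,4): code 1000 → (5.000,4.476)–(4.359,4.000)
cell (5,0): code 0010 → (5.000,0.466)–(5.641,1.000)
cell (5,1): code 0111 → (5.641,1.000)–(6.000,1.877)
cell (5,4): code 1001 → (6.000,4.908)–(5.000,4.476)
cell (6,1): code 0010 → (6.000,1.877)–(6.036,2.000)
cell (6,2): code 0011 → (6.036,2.000)–(6.186,3.000)
cell (6,3): code 0011 → (6.186,3.000)–(6.474,4.000)
cell (6,4): code 0001 → (6.474,4.000)–(6.000,4.908)
total: 16 segments, chained into 1 closed loop(s), length Σ = 12.830081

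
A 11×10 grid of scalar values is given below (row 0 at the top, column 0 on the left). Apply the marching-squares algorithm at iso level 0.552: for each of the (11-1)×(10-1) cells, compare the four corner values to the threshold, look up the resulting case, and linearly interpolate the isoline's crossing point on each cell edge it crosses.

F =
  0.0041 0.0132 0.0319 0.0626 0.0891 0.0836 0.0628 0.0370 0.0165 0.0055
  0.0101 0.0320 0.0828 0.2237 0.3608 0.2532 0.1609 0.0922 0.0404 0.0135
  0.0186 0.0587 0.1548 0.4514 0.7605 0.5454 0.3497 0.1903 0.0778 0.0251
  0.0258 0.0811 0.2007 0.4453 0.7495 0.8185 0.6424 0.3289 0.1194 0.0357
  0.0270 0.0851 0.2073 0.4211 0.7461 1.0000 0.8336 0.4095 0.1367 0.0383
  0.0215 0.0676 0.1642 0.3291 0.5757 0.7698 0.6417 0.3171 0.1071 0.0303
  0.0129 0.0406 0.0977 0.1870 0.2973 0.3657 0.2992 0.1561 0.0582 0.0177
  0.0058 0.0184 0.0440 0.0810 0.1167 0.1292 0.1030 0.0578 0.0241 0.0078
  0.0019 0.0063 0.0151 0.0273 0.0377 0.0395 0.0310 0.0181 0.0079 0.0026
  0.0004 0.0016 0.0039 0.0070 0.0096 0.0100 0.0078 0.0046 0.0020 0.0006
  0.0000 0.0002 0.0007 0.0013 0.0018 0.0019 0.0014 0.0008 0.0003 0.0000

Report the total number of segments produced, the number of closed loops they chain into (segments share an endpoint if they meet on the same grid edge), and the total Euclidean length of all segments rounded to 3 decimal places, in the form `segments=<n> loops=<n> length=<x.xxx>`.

cell (1,3): code 0100 → (1.478,4.000)–(2.000,3.325)
cell (1,4): code 1000 → (2.000,4.969)–(1.478,4.000)
cell (2,3): code 0110 → (2.000,3.325)–(3.000,3.351)
cell (2,4): code 1101 → (2.024,5.000)–(2.000,4.969)
cell (2,5): code 1100 → (2.691,6.000)–(2.024,5.000)
cell (2,6): code 1000 → (3.000,6.288)–(2.691,6.000)
cell (3,3): code 0110 → (3.000,3.351)–(4.000,3.403)
cell (3,6): code 1001 → (4.000,6.664)–(3.000,6.288)
cell (4,3): code 0110 → (4.000,3.403)–(5.000,3.904)
cell (4,6): code 1001 → (5.000,6.276)–(4.000,6.664)
cell (5,3): code 0010 → (5.000,3.904)–(5.085,4.000)
cell (5,4): code 0011 → (5.085,4.000)–(5.539,5.000)
cell (5,5): code 0011 → (5.539,5.000)–(5.262,6.000)
cell (5,6): code 0001 → (5.262,6.000)–(5.000,6.276)
total: 14 segments, chained into 1 closed loop(s), length Σ = 11.523000

segments=14 loops=1 length=11.523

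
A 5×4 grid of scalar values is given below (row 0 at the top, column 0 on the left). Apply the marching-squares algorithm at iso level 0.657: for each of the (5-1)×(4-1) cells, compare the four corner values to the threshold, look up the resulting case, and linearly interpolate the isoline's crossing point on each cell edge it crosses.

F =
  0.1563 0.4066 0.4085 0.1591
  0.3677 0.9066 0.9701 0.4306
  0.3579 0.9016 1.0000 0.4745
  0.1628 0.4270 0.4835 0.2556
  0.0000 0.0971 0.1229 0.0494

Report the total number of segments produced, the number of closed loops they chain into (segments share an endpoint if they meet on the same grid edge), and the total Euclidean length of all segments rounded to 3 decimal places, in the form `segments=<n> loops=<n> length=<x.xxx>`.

segments=8 loops=1 length=7.116

cell (0,0): code 0100 → (0.501,1.000)–(1.000,0.537)
cell (0,1): code 1100 → (0.442,2.000)–(0.501,1.000)
cell (0,2): code 1000 → (1.000,2.580)–(0.442,2.000)
cell (1,0): code 0110 → (1.000,0.537)–(2.000,0.550)
cell (1,2): code 1001 → (2.000,2.653)–(1.000,2.580)
cell (2,0): code 0010 → (2.000,0.550)–(2.515,1.000)
cell (2,1): code 0011 → (2.515,1.000)–(2.664,2.000)
cell (2,2): code 0001 → (2.664,2.000)–(2.000,2.653)
total: 8 segments, chained into 1 closed loop(s), length Σ = 7.116388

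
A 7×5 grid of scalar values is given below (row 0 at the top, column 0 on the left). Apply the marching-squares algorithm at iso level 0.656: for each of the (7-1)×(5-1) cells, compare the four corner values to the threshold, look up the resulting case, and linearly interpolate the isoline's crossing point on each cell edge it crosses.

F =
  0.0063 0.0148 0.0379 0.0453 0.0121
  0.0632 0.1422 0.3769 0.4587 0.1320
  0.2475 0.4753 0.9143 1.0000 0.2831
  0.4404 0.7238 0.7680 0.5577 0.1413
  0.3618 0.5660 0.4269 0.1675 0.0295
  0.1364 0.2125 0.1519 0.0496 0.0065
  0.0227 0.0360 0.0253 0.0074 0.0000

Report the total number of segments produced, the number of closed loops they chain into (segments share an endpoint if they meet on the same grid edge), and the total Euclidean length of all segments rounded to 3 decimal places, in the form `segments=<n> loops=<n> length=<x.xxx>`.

segments=10 loops=1 length=7.320

cell (1,1): code 0100 → (1.519,2.000)–(2.000,1.412)
cell (1,2): code 1100 → (1.364,3.000)–(1.519,2.000)
cell (1,3): code 1000 → (2.000,3.480)–(1.364,3.000)
cell (2,0): code 0100 → (2.727,1.000)–(3.000,0.761)
cell (2,1): code 1110 → (2.000,1.412)–(2.727,1.000)
cell (2,2): code 1011 → (3.000,2.533)–(2.778,3.000)
cell (2,3): code 0001 → (2.778,3.000)–(2.000,3.480)
cell (3,0): code 0010 → (3.000,0.761)–(3.430,1.000)
cell (3,1): code 0011 → (3.430,1.000)–(3.328,2.000)
cell (3,2): code 0001 → (3.328,2.000)–(3.000,2.533)
total: 10 segments, chained into 1 closed loop(s), length Σ = 7.320421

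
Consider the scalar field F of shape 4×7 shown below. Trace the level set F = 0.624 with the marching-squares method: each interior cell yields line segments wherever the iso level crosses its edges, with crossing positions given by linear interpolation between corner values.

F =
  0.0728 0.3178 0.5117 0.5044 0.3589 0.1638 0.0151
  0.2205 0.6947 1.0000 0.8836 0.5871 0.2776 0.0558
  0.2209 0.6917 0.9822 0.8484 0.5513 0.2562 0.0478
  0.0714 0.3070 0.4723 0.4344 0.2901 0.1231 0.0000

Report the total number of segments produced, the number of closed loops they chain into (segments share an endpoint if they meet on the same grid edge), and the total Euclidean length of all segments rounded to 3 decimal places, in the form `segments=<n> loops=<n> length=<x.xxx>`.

cell (0,0): code 0100 → (0.812,1.000)–(1.000,0.851)
cell (0,1): code 1100 → (0.230,2.000)–(0.812,1.000)
cell (0,2): code 1100 → (0.315,3.000)–(0.230,2.000)
cell (0,3): code 1000 → (1.000,3.876)–(0.315,3.000)
cell (1,0): code 0110 → (1.000,0.851)–(2.000,0.856)
cell (1,3): code 1001 → (2.000,3.755)–(1.000,3.876)
cell (2,0): code 0010 → (2.000,0.856)–(2.176,1.000)
cell (2,1): code 0011 → (2.176,1.000)–(2.702,2.000)
cell (2,2): code 0011 → (2.702,2.000)–(2.542,3.000)
cell (2,3): code 0001 → (2.542,3.000)–(2.000,3.755)
total: 10 segments, chained into 1 closed loop(s), length Σ = 8.819005

segments=10 loops=1 length=8.819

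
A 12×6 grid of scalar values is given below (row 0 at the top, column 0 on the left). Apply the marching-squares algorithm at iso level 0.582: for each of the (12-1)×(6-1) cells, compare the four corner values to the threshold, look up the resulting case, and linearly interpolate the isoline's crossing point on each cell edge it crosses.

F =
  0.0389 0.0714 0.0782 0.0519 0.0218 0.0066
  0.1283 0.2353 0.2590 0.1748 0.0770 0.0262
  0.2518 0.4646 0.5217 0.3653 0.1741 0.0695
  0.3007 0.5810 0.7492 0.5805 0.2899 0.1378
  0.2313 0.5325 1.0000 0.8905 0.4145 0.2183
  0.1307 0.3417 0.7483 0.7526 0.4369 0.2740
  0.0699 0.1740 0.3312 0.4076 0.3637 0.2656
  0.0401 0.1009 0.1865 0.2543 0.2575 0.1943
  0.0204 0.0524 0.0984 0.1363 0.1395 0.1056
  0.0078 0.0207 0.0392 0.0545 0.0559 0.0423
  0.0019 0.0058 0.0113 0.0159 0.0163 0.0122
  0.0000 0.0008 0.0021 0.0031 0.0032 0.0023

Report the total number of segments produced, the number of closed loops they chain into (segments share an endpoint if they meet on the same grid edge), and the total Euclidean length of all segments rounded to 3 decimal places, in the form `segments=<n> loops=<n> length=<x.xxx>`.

segments=10 loops=1 length=9.098

cell (2,1): code 0100 → (2.265,2.000)–(3.000,1.006)
cell (2,2): code 1000 → (3.000,2.991)–(2.265,2.000)
cell (3,1): code 0110 → (3.000,1.006)–(4.000,1.106)
cell (3,2): code 1101 → (3.005,3.000)–(3.000,2.991)
cell (3,3): code 1000 → (4.000,3.648)–(3.005,3.000)
cell (4,1): code 0110 → (4.000,1.106)–(5.000,1.591)
cell (4,3): code 1001 → (5.000,3.540)–(4.000,3.648)
cell (5,1): code 0010 → (5.000,1.591)–(5.399,2.000)
cell (5,2): code 0011 → (5.399,2.000)–(5.494,3.000)
cell (5,3): code 0001 → (5.494,3.000)–(5.000,3.540)
total: 10 segments, chained into 1 closed loop(s), length Σ = 9.098306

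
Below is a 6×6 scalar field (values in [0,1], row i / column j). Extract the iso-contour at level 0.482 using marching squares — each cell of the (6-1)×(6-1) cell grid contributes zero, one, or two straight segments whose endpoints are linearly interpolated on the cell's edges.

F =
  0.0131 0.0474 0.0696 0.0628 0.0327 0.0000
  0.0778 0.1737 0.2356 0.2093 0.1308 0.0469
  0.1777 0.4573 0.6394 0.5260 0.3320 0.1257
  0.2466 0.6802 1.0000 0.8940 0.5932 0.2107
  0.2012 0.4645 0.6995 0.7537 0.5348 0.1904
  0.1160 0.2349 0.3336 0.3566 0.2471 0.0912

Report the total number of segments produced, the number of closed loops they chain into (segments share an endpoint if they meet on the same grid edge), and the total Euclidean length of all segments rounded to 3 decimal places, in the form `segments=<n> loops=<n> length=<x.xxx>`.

cell (1,1): code 0100 → (1.610,2.000)–(2.000,1.136)
cell (1,2): code 1100 → (1.861,3.000)–(1.610,2.000)
cell (1,3): code 1000 → (2.000,3.227)–(1.861,3.000)
cell (2,0): code 0100 → (2.111,1.000)–(3.000,0.543)
cell (2,1): code 1110 → (2.000,1.136)–(2.111,1.000)
cell (2,3): code 1101 → (2.574,4.000)–(2.000,3.227)
cell (2,4): code 1000 → (3.000,4.291)–(2.574,4.000)
cell (3,0): code 0010 → (3.000,0.543)–(3.919,1.000)
cell (3,1): code 0111 → (3.919,1.000)–(4.000,1.074)
cell (3,4): code 1001 → (4.000,4.153)–(3.000,4.291)
cell (4,1): code 0010 → (4.000,1.074)–(4.594,2.000)
cell (4,2): code 0011 → (4.594,2.000)–(4.684,3.000)
cell (4,3): code 0011 → (4.684,3.000)–(4.184,4.000)
cell (4,4): code 0001 → (4.184,4.000)–(4.000,4.153)
total: 14 segments, chained into 1 closed loop(s), length Σ = 10.506033

segments=14 loops=1 length=10.506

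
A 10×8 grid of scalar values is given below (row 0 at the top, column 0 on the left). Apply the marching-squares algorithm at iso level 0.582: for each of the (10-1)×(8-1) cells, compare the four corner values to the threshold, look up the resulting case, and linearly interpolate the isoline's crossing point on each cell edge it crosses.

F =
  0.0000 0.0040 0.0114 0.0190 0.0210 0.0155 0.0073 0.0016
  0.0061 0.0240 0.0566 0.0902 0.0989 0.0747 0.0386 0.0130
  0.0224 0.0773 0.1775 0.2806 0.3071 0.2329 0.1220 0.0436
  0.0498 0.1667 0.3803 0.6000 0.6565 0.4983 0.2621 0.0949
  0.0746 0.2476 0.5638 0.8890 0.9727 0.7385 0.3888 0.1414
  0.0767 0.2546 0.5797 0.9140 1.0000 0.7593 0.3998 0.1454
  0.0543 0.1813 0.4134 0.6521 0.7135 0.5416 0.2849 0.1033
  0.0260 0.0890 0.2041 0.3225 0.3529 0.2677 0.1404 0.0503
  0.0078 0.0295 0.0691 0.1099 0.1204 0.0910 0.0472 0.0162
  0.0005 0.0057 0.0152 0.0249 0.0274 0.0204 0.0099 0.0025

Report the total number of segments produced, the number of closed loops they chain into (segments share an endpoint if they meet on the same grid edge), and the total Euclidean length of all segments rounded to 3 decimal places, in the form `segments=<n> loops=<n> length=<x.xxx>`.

segments=14 loops=1 length=11.069

cell (2,2): code 0100 → (2.944,3.000)–(3.000,2.918)
cell (2,3): code 1100 → (2.787,4.000)–(2.944,3.000)
cell (2,4): code 1000 → (3.000,4.471)–(2.787,4.000)
cell (3,2): code 0110 → (3.000,2.918)–(4.000,2.056)
cell (3,4): code 1101 → (3.348,5.000)–(3.000,4.471)
cell (3,5): code 1000 → (4.000,5.448)–(3.348,5.000)
cell (4,2): code 0110 → (4.000,2.056)–(5.000,2.007)
cell (4,5): code 1001 → (5.000,5.493)–(4.000,5.448)
cell (5,2): code 0110 → (5.000,2.007)–(6.000,2.706)
cell (5,4): code 1011 → (6.000,4.765)–(5.814,5.000)
cell (5,5): code 0001 → (5.814,5.000)–(5.000,5.493)
cell (6,2): code 0010 → (6.000,2.706)–(6.213,3.000)
cell (6,3): code 0011 → (6.213,3.000)–(6.365,4.000)
cell (6,4): code 0001 → (6.365,4.000)–(6.000,4.765)
total: 14 segments, chained into 1 closed loop(s), length Σ = 11.068567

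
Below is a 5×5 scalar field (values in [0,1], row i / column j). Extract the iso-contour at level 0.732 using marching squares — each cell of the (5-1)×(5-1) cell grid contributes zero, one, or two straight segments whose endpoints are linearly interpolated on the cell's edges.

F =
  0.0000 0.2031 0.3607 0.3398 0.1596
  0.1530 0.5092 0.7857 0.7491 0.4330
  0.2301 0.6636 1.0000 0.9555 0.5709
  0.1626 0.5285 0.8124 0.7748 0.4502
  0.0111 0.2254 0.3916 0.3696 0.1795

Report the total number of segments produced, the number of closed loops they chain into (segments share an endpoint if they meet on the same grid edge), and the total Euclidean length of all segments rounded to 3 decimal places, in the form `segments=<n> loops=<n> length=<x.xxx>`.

cell (0,1): code 0100 → (0.874,2.000)–(1.000,1.806)
cell (0,2): code 1100 → (0.958,3.000)–(0.874,2.000)
cell (0,3): code 1000 → (1.000,3.054)–(0.958,3.000)
cell (1,1): code 0110 → (1.000,1.806)–(2.000,1.203)
cell (1,3): code 1001 → (2.000,3.581)–(1.000,3.054)
cell (2,1): code 0110 → (2.000,1.203)–(3.000,1.717)
cell (2,3): code 1001 → (3.000,3.132)–(2.000,3.581)
cell (3,1): code 0010 → (3.000,1.717)–(3.191,2.000)
cell (3,2): code 0011 → (3.191,2.000)–(3.106,3.000)
cell (3,3): code 0001 → (3.106,3.000)–(3.000,3.132)
total: 10 segments, chained into 1 closed loop(s), length Σ = 7.336077

segments=10 loops=1 length=7.336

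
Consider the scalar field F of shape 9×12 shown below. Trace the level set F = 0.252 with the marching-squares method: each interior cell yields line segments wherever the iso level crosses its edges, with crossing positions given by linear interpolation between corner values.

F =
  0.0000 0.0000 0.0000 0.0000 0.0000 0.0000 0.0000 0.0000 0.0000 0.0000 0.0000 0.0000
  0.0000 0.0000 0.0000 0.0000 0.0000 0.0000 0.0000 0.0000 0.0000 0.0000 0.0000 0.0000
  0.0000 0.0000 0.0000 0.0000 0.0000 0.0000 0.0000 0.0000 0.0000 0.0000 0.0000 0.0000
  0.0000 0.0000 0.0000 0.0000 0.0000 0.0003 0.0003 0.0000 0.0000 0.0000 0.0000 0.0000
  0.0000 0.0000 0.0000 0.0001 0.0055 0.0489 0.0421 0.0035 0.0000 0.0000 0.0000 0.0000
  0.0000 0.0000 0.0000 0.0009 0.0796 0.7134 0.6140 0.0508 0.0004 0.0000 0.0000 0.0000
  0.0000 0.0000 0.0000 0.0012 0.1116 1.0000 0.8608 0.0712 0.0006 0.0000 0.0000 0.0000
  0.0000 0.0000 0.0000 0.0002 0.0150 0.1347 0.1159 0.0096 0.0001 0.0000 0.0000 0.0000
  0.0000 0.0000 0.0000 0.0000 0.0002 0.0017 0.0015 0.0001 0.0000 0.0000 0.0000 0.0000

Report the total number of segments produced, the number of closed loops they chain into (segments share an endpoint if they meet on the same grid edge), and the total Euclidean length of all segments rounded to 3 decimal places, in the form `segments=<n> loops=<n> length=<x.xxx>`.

cell (4,4): code 0100 → (4.306,5.000)–(5.000,4.272)
cell (4,5): code 1100 → (4.367,6.000)–(4.306,5.000)
cell (4,6): code 1000 → (5.000,6.643)–(4.367,6.000)
cell (5,4): code 0110 → (5.000,4.272)–(6.000,4.158)
cell (5,6): code 1001 → (6.000,6.771)–(5.000,6.643)
cell (6,4): code 0010 → (6.000,4.158)–(6.864,5.000)
cell (6,5): code 0011 → (6.864,5.000)–(6.817,6.000)
cell (6,6): code 0001 → (6.817,6.000)–(6.000,6.771)
total: 8 segments, chained into 1 closed loop(s), length Σ = 8.256096

segments=8 loops=1 length=8.256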